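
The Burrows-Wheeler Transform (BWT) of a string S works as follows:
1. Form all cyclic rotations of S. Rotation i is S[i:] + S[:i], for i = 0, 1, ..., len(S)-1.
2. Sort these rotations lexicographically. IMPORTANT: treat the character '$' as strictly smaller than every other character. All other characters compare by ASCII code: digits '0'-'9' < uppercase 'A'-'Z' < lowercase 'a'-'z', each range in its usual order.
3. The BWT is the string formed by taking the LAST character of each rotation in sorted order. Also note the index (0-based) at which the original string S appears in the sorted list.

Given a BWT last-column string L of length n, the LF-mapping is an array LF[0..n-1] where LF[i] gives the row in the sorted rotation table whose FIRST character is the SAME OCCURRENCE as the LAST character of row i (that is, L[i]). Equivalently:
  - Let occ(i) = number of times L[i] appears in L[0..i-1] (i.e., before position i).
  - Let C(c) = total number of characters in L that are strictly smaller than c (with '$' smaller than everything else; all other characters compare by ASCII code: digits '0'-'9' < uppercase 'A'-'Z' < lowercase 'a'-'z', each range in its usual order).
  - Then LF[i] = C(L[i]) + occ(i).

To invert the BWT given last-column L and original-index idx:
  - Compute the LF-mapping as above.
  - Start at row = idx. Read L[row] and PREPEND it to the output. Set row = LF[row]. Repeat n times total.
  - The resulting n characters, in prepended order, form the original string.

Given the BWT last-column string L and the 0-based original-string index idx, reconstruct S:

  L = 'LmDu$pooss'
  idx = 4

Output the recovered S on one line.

Answer: opossumDL$

Derivation:
LF mapping: 2 3 1 9 0 6 4 5 7 8
Walk LF starting at row 4, prepending L[row]:
  step 1: row=4, L[4]='$', prepend. Next row=LF[4]=0
  step 2: row=0, L[0]='L', prepend. Next row=LF[0]=2
  step 3: row=2, L[2]='D', prepend. Next row=LF[2]=1
  step 4: row=1, L[1]='m', prepend. Next row=LF[1]=3
  step 5: row=3, L[3]='u', prepend. Next row=LF[3]=9
  step 6: row=9, L[9]='s', prepend. Next row=LF[9]=8
  step 7: row=8, L[8]='s', prepend. Next row=LF[8]=7
  step 8: row=7, L[7]='o', prepend. Next row=LF[7]=5
  step 9: row=5, L[5]='p', prepend. Next row=LF[5]=6
  step 10: row=6, L[6]='o', prepend. Next row=LF[6]=4
Reversed output: opossumDL$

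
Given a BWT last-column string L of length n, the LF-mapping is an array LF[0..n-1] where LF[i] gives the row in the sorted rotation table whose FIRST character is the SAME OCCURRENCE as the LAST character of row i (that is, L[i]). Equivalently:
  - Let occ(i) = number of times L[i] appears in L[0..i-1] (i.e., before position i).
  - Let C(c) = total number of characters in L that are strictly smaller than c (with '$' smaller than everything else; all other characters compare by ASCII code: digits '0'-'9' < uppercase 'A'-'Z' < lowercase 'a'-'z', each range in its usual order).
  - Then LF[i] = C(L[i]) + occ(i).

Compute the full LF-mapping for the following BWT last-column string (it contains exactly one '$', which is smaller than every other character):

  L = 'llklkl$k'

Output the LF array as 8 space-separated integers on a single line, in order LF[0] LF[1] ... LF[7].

Char counts: '$':1, 'k':3, 'l':4
C (first-col start): C('$')=0, C('k')=1, C('l')=4
L[0]='l': occ=0, LF[0]=C('l')+0=4+0=4
L[1]='l': occ=1, LF[1]=C('l')+1=4+1=5
L[2]='k': occ=0, LF[2]=C('k')+0=1+0=1
L[3]='l': occ=2, LF[3]=C('l')+2=4+2=6
L[4]='k': occ=1, LF[4]=C('k')+1=1+1=2
L[5]='l': occ=3, LF[5]=C('l')+3=4+3=7
L[6]='$': occ=0, LF[6]=C('$')+0=0+0=0
L[7]='k': occ=2, LF[7]=C('k')+2=1+2=3

Answer: 4 5 1 6 2 7 0 3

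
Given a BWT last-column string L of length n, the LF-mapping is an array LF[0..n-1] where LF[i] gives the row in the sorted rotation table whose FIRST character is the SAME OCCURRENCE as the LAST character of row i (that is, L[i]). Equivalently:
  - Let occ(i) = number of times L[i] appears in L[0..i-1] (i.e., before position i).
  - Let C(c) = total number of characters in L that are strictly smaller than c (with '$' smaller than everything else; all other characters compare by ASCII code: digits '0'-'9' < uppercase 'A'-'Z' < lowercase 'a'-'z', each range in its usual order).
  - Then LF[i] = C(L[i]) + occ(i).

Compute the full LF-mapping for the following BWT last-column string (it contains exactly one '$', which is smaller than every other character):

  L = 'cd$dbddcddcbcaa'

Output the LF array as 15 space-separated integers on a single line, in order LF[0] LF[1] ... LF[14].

Answer: 5 9 0 10 3 11 12 6 13 14 7 4 8 1 2

Derivation:
Char counts: '$':1, 'a':2, 'b':2, 'c':4, 'd':6
C (first-col start): C('$')=0, C('a')=1, C('b')=3, C('c')=5, C('d')=9
L[0]='c': occ=0, LF[0]=C('c')+0=5+0=5
L[1]='d': occ=0, LF[1]=C('d')+0=9+0=9
L[2]='$': occ=0, LF[2]=C('$')+0=0+0=0
L[3]='d': occ=1, LF[3]=C('d')+1=9+1=10
L[4]='b': occ=0, LF[4]=C('b')+0=3+0=3
L[5]='d': occ=2, LF[5]=C('d')+2=9+2=11
L[6]='d': occ=3, LF[6]=C('d')+3=9+3=12
L[7]='c': occ=1, LF[7]=C('c')+1=5+1=6
L[8]='d': occ=4, LF[8]=C('d')+4=9+4=13
L[9]='d': occ=5, LF[9]=C('d')+5=9+5=14
L[10]='c': occ=2, LF[10]=C('c')+2=5+2=7
L[11]='b': occ=1, LF[11]=C('b')+1=3+1=4
L[12]='c': occ=3, LF[12]=C('c')+3=5+3=8
L[13]='a': occ=0, LF[13]=C('a')+0=1+0=1
L[14]='a': occ=1, LF[14]=C('a')+1=1+1=2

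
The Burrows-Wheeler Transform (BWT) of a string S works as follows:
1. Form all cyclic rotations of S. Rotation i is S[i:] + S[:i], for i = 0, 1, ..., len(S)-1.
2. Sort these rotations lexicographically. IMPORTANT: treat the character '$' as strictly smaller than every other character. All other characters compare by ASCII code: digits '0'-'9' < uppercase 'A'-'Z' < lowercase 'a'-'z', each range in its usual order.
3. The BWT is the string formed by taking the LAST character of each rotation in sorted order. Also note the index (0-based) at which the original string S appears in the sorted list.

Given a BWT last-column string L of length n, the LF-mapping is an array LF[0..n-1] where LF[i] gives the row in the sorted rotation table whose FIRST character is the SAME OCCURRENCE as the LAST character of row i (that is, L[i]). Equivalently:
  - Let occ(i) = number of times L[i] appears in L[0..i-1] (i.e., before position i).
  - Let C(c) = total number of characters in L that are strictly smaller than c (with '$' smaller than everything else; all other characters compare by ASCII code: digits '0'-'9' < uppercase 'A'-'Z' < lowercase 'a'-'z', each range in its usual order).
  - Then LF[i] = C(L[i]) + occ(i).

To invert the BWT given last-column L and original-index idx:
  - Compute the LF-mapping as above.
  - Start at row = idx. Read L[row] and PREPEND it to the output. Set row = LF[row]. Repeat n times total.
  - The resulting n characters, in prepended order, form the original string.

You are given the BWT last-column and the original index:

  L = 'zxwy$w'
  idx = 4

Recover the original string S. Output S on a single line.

LF mapping: 5 3 1 4 0 2
Walk LF starting at row 4, prepending L[row]:
  step 1: row=4, L[4]='$', prepend. Next row=LF[4]=0
  step 2: row=0, L[0]='z', prepend. Next row=LF[0]=5
  step 3: row=5, L[5]='w', prepend. Next row=LF[5]=2
  step 4: row=2, L[2]='w', prepend. Next row=LF[2]=1
  step 5: row=1, L[1]='x', prepend. Next row=LF[1]=3
  step 6: row=3, L[3]='y', prepend. Next row=LF[3]=4
Reversed output: yxwwz$

Answer: yxwwz$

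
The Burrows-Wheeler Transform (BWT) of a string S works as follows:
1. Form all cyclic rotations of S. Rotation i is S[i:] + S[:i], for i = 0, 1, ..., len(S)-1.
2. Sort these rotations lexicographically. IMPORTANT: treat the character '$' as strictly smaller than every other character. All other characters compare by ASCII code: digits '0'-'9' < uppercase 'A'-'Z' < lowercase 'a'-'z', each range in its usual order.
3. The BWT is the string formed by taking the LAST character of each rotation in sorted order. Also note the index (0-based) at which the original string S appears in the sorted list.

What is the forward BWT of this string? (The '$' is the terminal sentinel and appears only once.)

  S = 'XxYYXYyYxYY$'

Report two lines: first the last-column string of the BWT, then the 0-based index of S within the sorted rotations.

Answer: YY$YYxxyXYXY
2

Derivation:
All 12 rotations (rotation i = S[i:]+S[:i]):
  rot[0] = XxYYXYyYxYY$
  rot[1] = xYYXYyYxYY$X
  rot[2] = YYXYyYxYY$Xx
  rot[3] = YXYyYxYY$XxY
  rot[4] = XYyYxYY$XxYY
  rot[5] = YyYxYY$XxYYX
  rot[6] = yYxYY$XxYYXY
  rot[7] = YxYY$XxYYXYy
  rot[8] = xYY$XxYYXYyY
  rot[9] = YY$XxYYXYyYx
  rot[10] = Y$XxYYXYyYxY
  rot[11] = $XxYYXYyYxYY
Sorted (with $ < everything):
  sorted[0] = $XxYYXYyYxYY  (last char: 'Y')
  sorted[1] = XYyYxYY$XxYY  (last char: 'Y')
  sorted[2] = XxYYXYyYxYY$  (last char: '$')
  sorted[3] = Y$XxYYXYyYxY  (last char: 'Y')
  sorted[4] = YXYyYxYY$XxY  (last char: 'Y')
  sorted[5] = YY$XxYYXYyYx  (last char: 'x')
  sorted[6] = YYXYyYxYY$Xx  (last char: 'x')
  sorted[7] = YxYY$XxYYXYy  (last char: 'y')
  sorted[8] = YyYxYY$XxYYX  (last char: 'X')
  sorted[9] = xYY$XxYYXYyY  (last char: 'Y')
  sorted[10] = xYYXYyYxYY$X  (last char: 'X')
  sorted[11] = yYxYY$XxYYXY  (last char: 'Y')
Last column: YY$YYxxyXYXY
Original string S is at sorted index 2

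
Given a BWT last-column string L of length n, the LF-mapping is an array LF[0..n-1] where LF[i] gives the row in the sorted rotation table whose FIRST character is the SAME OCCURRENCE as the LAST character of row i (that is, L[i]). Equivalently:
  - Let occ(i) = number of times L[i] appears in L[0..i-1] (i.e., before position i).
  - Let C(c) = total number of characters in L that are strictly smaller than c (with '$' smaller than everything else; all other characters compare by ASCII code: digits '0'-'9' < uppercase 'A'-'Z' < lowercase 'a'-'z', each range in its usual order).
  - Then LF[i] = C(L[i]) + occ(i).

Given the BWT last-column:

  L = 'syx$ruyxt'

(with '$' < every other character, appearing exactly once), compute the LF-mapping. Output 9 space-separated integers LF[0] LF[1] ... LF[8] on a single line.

Char counts: '$':1, 'r':1, 's':1, 't':1, 'u':1, 'x':2, 'y':2
C (first-col start): C('$')=0, C('r')=1, C('s')=2, C('t')=3, C('u')=4, C('x')=5, C('y')=7
L[0]='s': occ=0, LF[0]=C('s')+0=2+0=2
L[1]='y': occ=0, LF[1]=C('y')+0=7+0=7
L[2]='x': occ=0, LF[2]=C('x')+0=5+0=5
L[3]='$': occ=0, LF[3]=C('$')+0=0+0=0
L[4]='r': occ=0, LF[4]=C('r')+0=1+0=1
L[5]='u': occ=0, LF[5]=C('u')+0=4+0=4
L[6]='y': occ=1, LF[6]=C('y')+1=7+1=8
L[7]='x': occ=1, LF[7]=C('x')+1=5+1=6
L[8]='t': occ=0, LF[8]=C('t')+0=3+0=3

Answer: 2 7 5 0 1 4 8 6 3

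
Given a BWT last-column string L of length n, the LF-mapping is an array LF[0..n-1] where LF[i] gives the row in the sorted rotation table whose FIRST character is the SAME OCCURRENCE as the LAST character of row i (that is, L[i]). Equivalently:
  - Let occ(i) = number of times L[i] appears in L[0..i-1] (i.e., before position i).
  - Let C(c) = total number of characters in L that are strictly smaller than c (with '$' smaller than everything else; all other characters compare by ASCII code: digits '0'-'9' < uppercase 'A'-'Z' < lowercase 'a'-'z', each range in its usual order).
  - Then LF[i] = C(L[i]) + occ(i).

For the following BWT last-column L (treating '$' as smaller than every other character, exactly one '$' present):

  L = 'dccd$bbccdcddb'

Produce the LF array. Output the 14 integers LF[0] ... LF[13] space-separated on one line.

Answer: 9 4 5 10 0 1 2 6 7 11 8 12 13 3

Derivation:
Char counts: '$':1, 'b':3, 'c':5, 'd':5
C (first-col start): C('$')=0, C('b')=1, C('c')=4, C('d')=9
L[0]='d': occ=0, LF[0]=C('d')+0=9+0=9
L[1]='c': occ=0, LF[1]=C('c')+0=4+0=4
L[2]='c': occ=1, LF[2]=C('c')+1=4+1=5
L[3]='d': occ=1, LF[3]=C('d')+1=9+1=10
L[4]='$': occ=0, LF[4]=C('$')+0=0+0=0
L[5]='b': occ=0, LF[5]=C('b')+0=1+0=1
L[6]='b': occ=1, LF[6]=C('b')+1=1+1=2
L[7]='c': occ=2, LF[7]=C('c')+2=4+2=6
L[8]='c': occ=3, LF[8]=C('c')+3=4+3=7
L[9]='d': occ=2, LF[9]=C('d')+2=9+2=11
L[10]='c': occ=4, LF[10]=C('c')+4=4+4=8
L[11]='d': occ=3, LF[11]=C('d')+3=9+3=12
L[12]='d': occ=4, LF[12]=C('d')+4=9+4=13
L[13]='b': occ=2, LF[13]=C('b')+2=1+2=3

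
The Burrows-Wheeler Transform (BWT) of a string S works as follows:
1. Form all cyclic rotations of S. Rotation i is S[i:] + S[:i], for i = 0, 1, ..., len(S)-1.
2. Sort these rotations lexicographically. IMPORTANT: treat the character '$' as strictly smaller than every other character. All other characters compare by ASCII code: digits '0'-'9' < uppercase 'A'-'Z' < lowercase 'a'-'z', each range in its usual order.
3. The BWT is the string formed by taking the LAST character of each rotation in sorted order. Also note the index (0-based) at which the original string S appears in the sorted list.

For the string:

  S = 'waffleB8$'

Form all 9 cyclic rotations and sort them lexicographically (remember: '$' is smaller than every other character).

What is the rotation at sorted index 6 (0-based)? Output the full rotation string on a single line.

All 9 rotations (rotation i = S[i:]+S[:i]):
  rot[0] = waffleB8$
  rot[1] = affleB8$w
  rot[2] = ffleB8$wa
  rot[3] = fleB8$waf
  rot[4] = leB8$waff
  rot[5] = eB8$waffl
  rot[6] = B8$waffle
  rot[7] = 8$waffleB
  rot[8] = $waffleB8
Sorted (with $ < everything):
  sorted[0] = $waffleB8
  sorted[1] = 8$waffleB
  sorted[2] = B8$waffle
  sorted[3] = affleB8$w
  sorted[4] = eB8$waffl
  sorted[5] = ffleB8$wa
  sorted[6] = fleB8$waf
  sorted[7] = leB8$waff
  sorted[8] = waffleB8$
sorted[6] = fleB8$waf

Answer: fleB8$waf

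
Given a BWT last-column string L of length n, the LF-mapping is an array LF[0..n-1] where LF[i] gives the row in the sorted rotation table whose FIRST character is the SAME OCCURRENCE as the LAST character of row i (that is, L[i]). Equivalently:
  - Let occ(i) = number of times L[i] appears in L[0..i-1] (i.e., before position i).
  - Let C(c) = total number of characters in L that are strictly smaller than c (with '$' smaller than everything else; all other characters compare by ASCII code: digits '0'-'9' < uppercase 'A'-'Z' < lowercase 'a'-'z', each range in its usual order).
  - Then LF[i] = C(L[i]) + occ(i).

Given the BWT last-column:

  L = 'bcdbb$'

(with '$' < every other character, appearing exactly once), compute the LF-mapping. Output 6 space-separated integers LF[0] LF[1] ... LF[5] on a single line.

Char counts: '$':1, 'b':3, 'c':1, 'd':1
C (first-col start): C('$')=0, C('b')=1, C('c')=4, C('d')=5
L[0]='b': occ=0, LF[0]=C('b')+0=1+0=1
L[1]='c': occ=0, LF[1]=C('c')+0=4+0=4
L[2]='d': occ=0, LF[2]=C('d')+0=5+0=5
L[3]='b': occ=1, LF[3]=C('b')+1=1+1=2
L[4]='b': occ=2, LF[4]=C('b')+2=1+2=3
L[5]='$': occ=0, LF[5]=C('$')+0=0+0=0

Answer: 1 4 5 2 3 0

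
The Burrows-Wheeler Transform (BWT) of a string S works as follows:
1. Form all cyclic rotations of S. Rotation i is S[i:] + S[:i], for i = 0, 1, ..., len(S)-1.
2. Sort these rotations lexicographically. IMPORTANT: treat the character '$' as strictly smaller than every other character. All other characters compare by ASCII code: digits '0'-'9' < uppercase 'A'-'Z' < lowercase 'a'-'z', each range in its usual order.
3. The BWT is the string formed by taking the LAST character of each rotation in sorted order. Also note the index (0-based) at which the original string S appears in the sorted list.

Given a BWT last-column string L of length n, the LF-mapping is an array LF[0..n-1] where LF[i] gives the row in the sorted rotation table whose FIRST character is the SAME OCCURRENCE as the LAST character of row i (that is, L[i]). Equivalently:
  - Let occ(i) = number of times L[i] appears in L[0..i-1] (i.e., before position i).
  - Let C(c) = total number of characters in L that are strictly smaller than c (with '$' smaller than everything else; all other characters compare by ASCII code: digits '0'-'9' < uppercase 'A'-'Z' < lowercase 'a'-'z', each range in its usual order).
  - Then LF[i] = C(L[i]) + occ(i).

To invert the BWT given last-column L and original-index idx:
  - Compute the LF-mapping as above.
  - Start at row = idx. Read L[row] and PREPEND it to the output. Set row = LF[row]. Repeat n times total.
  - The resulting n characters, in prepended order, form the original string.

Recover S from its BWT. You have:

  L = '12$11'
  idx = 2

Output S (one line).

LF mapping: 1 4 0 2 3
Walk LF starting at row 2, prepending L[row]:
  step 1: row=2, L[2]='$', prepend. Next row=LF[2]=0
  step 2: row=0, L[0]='1', prepend. Next row=LF[0]=1
  step 3: row=1, L[1]='2', prepend. Next row=LF[1]=4
  step 4: row=4, L[4]='1', prepend. Next row=LF[4]=3
  step 5: row=3, L[3]='1', prepend. Next row=LF[3]=2
Reversed output: 1121$

Answer: 1121$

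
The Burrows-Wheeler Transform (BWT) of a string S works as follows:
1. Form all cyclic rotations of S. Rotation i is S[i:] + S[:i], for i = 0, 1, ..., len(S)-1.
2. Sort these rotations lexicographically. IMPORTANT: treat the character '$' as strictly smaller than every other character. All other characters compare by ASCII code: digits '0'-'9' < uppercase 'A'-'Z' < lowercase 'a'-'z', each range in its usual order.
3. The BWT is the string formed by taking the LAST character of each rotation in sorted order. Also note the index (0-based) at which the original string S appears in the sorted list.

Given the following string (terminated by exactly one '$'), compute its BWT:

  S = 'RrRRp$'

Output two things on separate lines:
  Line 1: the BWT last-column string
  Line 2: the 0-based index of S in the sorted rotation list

Answer: prR$RR
3

Derivation:
All 6 rotations (rotation i = S[i:]+S[:i]):
  rot[0] = RrRRp$
  rot[1] = rRRp$R
  rot[2] = RRp$Rr
  rot[3] = Rp$RrR
  rot[4] = p$RrRR
  rot[5] = $RrRRp
Sorted (with $ < everything):
  sorted[0] = $RrRRp  (last char: 'p')
  sorted[1] = RRp$Rr  (last char: 'r')
  sorted[2] = Rp$RrR  (last char: 'R')
  sorted[3] = RrRRp$  (last char: '$')
  sorted[4] = p$RrRR  (last char: 'R')
  sorted[5] = rRRp$R  (last char: 'R')
Last column: prR$RR
Original string S is at sorted index 3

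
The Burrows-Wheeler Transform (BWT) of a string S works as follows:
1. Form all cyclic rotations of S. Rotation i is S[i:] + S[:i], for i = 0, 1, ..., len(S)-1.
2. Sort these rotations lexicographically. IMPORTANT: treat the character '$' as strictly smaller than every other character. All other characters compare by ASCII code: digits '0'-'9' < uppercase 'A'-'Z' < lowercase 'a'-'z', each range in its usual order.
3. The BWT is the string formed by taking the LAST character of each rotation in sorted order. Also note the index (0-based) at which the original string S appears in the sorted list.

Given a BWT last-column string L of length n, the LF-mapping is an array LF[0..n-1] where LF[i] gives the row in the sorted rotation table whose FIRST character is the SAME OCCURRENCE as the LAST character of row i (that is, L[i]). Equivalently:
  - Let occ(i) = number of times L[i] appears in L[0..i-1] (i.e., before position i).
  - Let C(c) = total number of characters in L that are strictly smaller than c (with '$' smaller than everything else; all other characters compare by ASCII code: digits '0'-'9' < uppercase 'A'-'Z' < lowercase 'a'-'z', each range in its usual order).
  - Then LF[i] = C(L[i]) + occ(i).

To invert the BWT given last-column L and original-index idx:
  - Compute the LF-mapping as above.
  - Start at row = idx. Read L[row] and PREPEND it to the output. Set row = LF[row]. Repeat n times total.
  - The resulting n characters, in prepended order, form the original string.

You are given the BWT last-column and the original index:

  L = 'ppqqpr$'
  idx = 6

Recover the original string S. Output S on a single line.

LF mapping: 1 2 4 5 3 6 0
Walk LF starting at row 6, prepending L[row]:
  step 1: row=6, L[6]='$', prepend. Next row=LF[6]=0
  step 2: row=0, L[0]='p', prepend. Next row=LF[0]=1
  step 3: row=1, L[1]='p', prepend. Next row=LF[1]=2
  step 4: row=2, L[2]='q', prepend. Next row=LF[2]=4
  step 5: row=4, L[4]='p', prepend. Next row=LF[4]=3
  step 6: row=3, L[3]='q', prepend. Next row=LF[3]=5
  step 7: row=5, L[5]='r', prepend. Next row=LF[5]=6
Reversed output: rqpqpp$

Answer: rqpqpp$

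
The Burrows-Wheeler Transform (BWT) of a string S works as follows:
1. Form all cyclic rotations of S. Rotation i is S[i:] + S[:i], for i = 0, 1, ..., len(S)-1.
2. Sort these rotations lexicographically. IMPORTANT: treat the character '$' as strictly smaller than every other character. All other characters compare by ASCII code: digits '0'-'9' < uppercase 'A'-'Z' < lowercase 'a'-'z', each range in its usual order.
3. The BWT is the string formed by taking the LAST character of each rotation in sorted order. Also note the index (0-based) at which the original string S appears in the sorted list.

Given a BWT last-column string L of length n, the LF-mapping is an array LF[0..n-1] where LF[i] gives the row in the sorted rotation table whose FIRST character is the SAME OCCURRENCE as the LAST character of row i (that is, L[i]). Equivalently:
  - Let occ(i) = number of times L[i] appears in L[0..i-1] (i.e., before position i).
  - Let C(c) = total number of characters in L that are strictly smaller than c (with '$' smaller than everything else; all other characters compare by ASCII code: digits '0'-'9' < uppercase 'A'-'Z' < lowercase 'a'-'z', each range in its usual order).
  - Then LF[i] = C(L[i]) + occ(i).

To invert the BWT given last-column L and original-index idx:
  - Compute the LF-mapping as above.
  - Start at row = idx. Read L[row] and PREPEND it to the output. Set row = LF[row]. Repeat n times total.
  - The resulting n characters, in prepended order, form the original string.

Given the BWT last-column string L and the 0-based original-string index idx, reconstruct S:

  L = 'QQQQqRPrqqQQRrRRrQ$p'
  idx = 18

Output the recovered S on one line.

LF mapping: 2 3 4 5 14 9 1 17 15 16 6 7 10 18 11 12 19 8 0 13
Walk LF starting at row 18, prepending L[row]:
  step 1: row=18, L[18]='$', prepend. Next row=LF[18]=0
  step 2: row=0, L[0]='Q', prepend. Next row=LF[0]=2
  step 3: row=2, L[2]='Q', prepend. Next row=LF[2]=4
  step 4: row=4, L[4]='q', prepend. Next row=LF[4]=14
  step 5: row=14, L[14]='R', prepend. Next row=LF[14]=11
  step 6: row=11, L[11]='Q', prepend. Next row=LF[11]=7
  step 7: row=7, L[7]='r', prepend. Next row=LF[7]=17
  step 8: row=17, L[17]='Q', prepend. Next row=LF[17]=8
  step 9: row=8, L[8]='q', prepend. Next row=LF[8]=15
  step 10: row=15, L[15]='R', prepend. Next row=LF[15]=12
  step 11: row=12, L[12]='R', prepend. Next row=LF[12]=10
  step 12: row=10, L[10]='Q', prepend. Next row=LF[10]=6
  step 13: row=6, L[6]='P', prepend. Next row=LF[6]=1
  step 14: row=1, L[1]='Q', prepend. Next row=LF[1]=3
  step 15: row=3, L[3]='Q', prepend. Next row=LF[3]=5
  step 16: row=5, L[5]='R', prepend. Next row=LF[5]=9
  step 17: row=9, L[9]='q', prepend. Next row=LF[9]=16
  step 18: row=16, L[16]='r', prepend. Next row=LF[16]=19
  step 19: row=19, L[19]='p', prepend. Next row=LF[19]=13
  step 20: row=13, L[13]='r', prepend. Next row=LF[13]=18
Reversed output: rprqRQQPQRRqQrQRqQQ$

Answer: rprqRQQPQRRqQrQRqQQ$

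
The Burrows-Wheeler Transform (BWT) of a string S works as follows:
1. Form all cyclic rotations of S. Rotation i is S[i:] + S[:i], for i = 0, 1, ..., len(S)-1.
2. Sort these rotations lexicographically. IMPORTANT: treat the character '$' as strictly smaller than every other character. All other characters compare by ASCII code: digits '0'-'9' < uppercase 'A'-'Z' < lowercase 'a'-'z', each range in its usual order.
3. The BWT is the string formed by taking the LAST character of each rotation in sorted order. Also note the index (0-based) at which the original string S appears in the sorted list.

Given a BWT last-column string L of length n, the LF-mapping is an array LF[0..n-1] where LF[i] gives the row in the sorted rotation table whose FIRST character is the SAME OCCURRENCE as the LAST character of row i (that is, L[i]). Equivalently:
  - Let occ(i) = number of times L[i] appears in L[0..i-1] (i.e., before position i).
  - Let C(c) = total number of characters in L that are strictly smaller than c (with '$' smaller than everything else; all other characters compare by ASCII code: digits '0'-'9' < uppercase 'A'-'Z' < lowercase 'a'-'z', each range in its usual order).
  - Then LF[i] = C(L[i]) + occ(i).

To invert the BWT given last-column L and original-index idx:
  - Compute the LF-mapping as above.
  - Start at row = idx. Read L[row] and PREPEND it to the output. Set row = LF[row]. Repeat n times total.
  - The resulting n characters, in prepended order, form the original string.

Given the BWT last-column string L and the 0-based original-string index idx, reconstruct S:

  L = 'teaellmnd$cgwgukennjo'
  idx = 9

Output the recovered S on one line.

LF mapping: 18 4 1 5 11 12 13 14 3 0 2 7 20 8 19 10 6 15 16 9 17
Walk LF starting at row 9, prepending L[row]:
  step 1: row=9, L[9]='$', prepend. Next row=LF[9]=0
  step 2: row=0, L[0]='t', prepend. Next row=LF[0]=18
  step 3: row=18, L[18]='n', prepend. Next row=LF[18]=16
  step 4: row=16, L[16]='e', prepend. Next row=LF[16]=6
  step 5: row=6, L[6]='m', prepend. Next row=LF[6]=13
  step 6: row=13, L[13]='g', prepend. Next row=LF[13]=8
  step 7: row=8, L[8]='d', prepend. Next row=LF[8]=3
  step 8: row=3, L[3]='e', prepend. Next row=LF[3]=5
  step 9: row=5, L[5]='l', prepend. Next row=LF[5]=12
  step 10: row=12, L[12]='w', prepend. Next row=LF[12]=20
  step 11: row=20, L[20]='o', prepend. Next row=LF[20]=17
  step 12: row=17, L[17]='n', prepend. Next row=LF[17]=15
  step 13: row=15, L[15]='k', prepend. Next row=LF[15]=10
  step 14: row=10, L[10]='c', prepend. Next row=LF[10]=2
  step 15: row=2, L[2]='a', prepend. Next row=LF[2]=1
  step 16: row=1, L[1]='e', prepend. Next row=LF[1]=4
  step 17: row=4, L[4]='l', prepend. Next row=LF[4]=11
  step 18: row=11, L[11]='g', prepend. Next row=LF[11]=7
  step 19: row=7, L[7]='n', prepend. Next row=LF[7]=14
  step 20: row=14, L[14]='u', prepend. Next row=LF[14]=19
  step 21: row=19, L[19]='j', prepend. Next row=LF[19]=9
Reversed output: jungleacknowledgment$

Answer: jungleacknowledgment$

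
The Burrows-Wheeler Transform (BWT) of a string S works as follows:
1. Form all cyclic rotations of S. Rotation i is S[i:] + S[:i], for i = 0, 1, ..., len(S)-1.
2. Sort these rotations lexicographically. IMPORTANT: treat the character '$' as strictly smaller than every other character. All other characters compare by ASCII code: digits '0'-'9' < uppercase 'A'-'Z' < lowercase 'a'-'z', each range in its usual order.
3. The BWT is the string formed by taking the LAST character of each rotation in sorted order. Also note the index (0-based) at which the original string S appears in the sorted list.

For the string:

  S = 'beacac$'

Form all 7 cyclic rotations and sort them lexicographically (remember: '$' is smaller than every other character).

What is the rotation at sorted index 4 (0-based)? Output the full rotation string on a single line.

Answer: c$beaca

Derivation:
All 7 rotations (rotation i = S[i:]+S[:i]):
  rot[0] = beacac$
  rot[1] = eacac$b
  rot[2] = acac$be
  rot[3] = cac$bea
  rot[4] = ac$beac
  rot[5] = c$beaca
  rot[6] = $beacac
Sorted (with $ < everything):
  sorted[0] = $beacac
  sorted[1] = ac$beac
  sorted[2] = acac$be
  sorted[3] = beacac$
  sorted[4] = c$beaca
  sorted[5] = cac$bea
  sorted[6] = eacac$b
sorted[4] = c$beaca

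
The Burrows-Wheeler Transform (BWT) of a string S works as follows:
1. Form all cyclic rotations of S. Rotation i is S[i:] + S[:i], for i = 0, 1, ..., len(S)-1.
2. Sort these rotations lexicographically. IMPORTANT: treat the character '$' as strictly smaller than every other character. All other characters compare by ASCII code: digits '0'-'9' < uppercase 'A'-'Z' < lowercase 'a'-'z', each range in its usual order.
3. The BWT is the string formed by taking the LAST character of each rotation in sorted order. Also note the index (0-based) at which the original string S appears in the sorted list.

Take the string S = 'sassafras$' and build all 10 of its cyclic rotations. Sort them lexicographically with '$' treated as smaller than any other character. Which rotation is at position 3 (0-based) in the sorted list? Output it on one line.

Answer: assafras$s

Derivation:
All 10 rotations (rotation i = S[i:]+S[:i]):
  rot[0] = sassafras$
  rot[1] = assafras$s
  rot[2] = ssafras$sa
  rot[3] = safras$sas
  rot[4] = afras$sass
  rot[5] = fras$sassa
  rot[6] = ras$sassaf
  rot[7] = as$sassafr
  rot[8] = s$sassafra
  rot[9] = $sassafras
Sorted (with $ < everything):
  sorted[0] = $sassafras
  sorted[1] = afras$sass
  sorted[2] = as$sassafr
  sorted[3] = assafras$s
  sorted[4] = fras$sassa
  sorted[5] = ras$sassaf
  sorted[6] = s$sassafra
  sorted[7] = safras$sas
  sorted[8] = sassafras$
  sorted[9] = ssafras$sa
sorted[3] = assafras$s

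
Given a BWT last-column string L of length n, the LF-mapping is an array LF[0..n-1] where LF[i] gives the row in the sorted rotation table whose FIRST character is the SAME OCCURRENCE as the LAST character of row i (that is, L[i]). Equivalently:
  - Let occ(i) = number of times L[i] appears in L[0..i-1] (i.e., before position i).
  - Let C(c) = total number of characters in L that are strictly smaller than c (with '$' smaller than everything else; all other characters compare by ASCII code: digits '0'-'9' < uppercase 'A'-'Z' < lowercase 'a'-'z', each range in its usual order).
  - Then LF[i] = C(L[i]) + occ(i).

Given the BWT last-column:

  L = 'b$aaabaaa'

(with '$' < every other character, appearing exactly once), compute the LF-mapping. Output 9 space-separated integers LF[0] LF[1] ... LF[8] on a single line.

Char counts: '$':1, 'a':6, 'b':2
C (first-col start): C('$')=0, C('a')=1, C('b')=7
L[0]='b': occ=0, LF[0]=C('b')+0=7+0=7
L[1]='$': occ=0, LF[1]=C('$')+0=0+0=0
L[2]='a': occ=0, LF[2]=C('a')+0=1+0=1
L[3]='a': occ=1, LF[3]=C('a')+1=1+1=2
L[4]='a': occ=2, LF[4]=C('a')+2=1+2=3
L[5]='b': occ=1, LF[5]=C('b')+1=7+1=8
L[6]='a': occ=3, LF[6]=C('a')+3=1+3=4
L[7]='a': occ=4, LF[7]=C('a')+4=1+4=5
L[8]='a': occ=5, LF[8]=C('a')+5=1+5=6

Answer: 7 0 1 2 3 8 4 5 6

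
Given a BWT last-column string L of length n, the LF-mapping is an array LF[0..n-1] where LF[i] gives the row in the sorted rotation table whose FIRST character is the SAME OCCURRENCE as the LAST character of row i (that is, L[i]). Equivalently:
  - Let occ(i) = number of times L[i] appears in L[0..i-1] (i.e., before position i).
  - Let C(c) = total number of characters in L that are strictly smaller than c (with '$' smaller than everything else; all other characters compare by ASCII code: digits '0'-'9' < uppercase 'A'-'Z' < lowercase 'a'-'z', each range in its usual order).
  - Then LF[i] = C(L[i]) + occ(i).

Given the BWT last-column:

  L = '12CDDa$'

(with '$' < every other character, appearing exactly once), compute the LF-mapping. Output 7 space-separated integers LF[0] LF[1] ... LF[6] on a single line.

Answer: 1 2 3 4 5 6 0

Derivation:
Char counts: '$':1, '1':1, '2':1, 'C':1, 'D':2, 'a':1
C (first-col start): C('$')=0, C('1')=1, C('2')=2, C('C')=3, C('D')=4, C('a')=6
L[0]='1': occ=0, LF[0]=C('1')+0=1+0=1
L[1]='2': occ=0, LF[1]=C('2')+0=2+0=2
L[2]='C': occ=0, LF[2]=C('C')+0=3+0=3
L[3]='D': occ=0, LF[3]=C('D')+0=4+0=4
L[4]='D': occ=1, LF[4]=C('D')+1=4+1=5
L[5]='a': occ=0, LF[5]=C('a')+0=6+0=6
L[6]='$': occ=0, LF[6]=C('$')+0=0+0=0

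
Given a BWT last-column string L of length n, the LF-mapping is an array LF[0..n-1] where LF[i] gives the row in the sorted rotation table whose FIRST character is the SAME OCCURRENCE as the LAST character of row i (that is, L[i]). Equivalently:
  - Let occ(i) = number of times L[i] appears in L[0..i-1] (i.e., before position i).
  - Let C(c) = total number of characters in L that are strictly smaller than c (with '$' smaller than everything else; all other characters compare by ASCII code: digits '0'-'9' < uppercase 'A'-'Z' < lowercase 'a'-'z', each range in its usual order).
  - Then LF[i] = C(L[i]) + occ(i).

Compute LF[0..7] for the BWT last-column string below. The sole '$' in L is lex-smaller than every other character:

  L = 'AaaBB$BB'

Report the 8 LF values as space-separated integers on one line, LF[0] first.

Answer: 1 6 7 2 3 0 4 5

Derivation:
Char counts: '$':1, 'A':1, 'B':4, 'a':2
C (first-col start): C('$')=0, C('A')=1, C('B')=2, C('a')=6
L[0]='A': occ=0, LF[0]=C('A')+0=1+0=1
L[1]='a': occ=0, LF[1]=C('a')+0=6+0=6
L[2]='a': occ=1, LF[2]=C('a')+1=6+1=7
L[3]='B': occ=0, LF[3]=C('B')+0=2+0=2
L[4]='B': occ=1, LF[4]=C('B')+1=2+1=3
L[5]='$': occ=0, LF[5]=C('$')+0=0+0=0
L[6]='B': occ=2, LF[6]=C('B')+2=2+2=4
L[7]='B': occ=3, LF[7]=C('B')+3=2+3=5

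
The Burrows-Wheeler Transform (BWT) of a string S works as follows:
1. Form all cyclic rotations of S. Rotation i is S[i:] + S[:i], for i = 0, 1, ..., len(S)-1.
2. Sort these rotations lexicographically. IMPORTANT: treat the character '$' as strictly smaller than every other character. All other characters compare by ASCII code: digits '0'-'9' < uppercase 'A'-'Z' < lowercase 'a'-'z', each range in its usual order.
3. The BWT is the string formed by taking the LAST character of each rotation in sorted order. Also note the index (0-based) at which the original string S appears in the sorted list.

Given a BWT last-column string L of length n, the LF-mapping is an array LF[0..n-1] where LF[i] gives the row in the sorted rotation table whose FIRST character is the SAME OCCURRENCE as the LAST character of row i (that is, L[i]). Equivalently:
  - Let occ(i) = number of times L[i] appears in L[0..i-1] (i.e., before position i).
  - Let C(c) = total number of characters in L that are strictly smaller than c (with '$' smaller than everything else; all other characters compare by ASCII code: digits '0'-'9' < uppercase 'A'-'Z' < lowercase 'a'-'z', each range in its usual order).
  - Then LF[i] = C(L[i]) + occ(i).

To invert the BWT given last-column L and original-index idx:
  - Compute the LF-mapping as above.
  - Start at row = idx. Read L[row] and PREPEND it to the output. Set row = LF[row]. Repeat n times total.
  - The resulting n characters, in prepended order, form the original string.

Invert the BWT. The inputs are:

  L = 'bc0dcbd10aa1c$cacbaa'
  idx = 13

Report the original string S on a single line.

Answer: c00ad1acbccc1baadab$

Derivation:
LF mapping: 10 13 1 18 14 11 19 3 2 5 6 4 15 0 16 7 17 12 8 9
Walk LF starting at row 13, prepending L[row]:
  step 1: row=13, L[13]='$', prepend. Next row=LF[13]=0
  step 2: row=0, L[0]='b', prepend. Next row=LF[0]=10
  step 3: row=10, L[10]='a', prepend. Next row=LF[10]=6
  step 4: row=6, L[6]='d', prepend. Next row=LF[6]=19
  step 5: row=19, L[19]='a', prepend. Next row=LF[19]=9
  step 6: row=9, L[9]='a', prepend. Next row=LF[9]=5
  step 7: row=5, L[5]='b', prepend. Next row=LF[5]=11
  step 8: row=11, L[11]='1', prepend. Next row=LF[11]=4
  step 9: row=4, L[4]='c', prepend. Next row=LF[4]=14
  step 10: row=14, L[14]='c', prepend. Next row=LF[14]=16
  step 11: row=16, L[16]='c', prepend. Next row=LF[16]=17
  step 12: row=17, L[17]='b', prepend. Next row=LF[17]=12
  step 13: row=12, L[12]='c', prepend. Next row=LF[12]=15
  step 14: row=15, L[15]='a', prepend. Next row=LF[15]=7
  step 15: row=7, L[7]='1', prepend. Next row=LF[7]=3
  step 16: row=3, L[3]='d', prepend. Next row=LF[3]=18
  step 17: row=18, L[18]='a', prepend. Next row=LF[18]=8
  step 18: row=8, L[8]='0', prepend. Next row=LF[8]=2
  step 19: row=2, L[2]='0', prepend. Next row=LF[2]=1
  step 20: row=1, L[1]='c', prepend. Next row=LF[1]=13
Reversed output: c00ad1acbccc1baadab$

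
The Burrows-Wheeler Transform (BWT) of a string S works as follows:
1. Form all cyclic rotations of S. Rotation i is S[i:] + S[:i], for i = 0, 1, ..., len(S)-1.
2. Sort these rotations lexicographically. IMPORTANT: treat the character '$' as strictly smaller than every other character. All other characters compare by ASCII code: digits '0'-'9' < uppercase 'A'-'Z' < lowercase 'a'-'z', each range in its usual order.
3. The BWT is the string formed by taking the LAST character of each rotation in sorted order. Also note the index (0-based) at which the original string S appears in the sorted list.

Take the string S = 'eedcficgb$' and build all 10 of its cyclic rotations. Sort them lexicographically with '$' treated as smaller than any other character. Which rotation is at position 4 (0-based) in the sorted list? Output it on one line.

Answer: dcficgb$ee

Derivation:
All 10 rotations (rotation i = S[i:]+S[:i]):
  rot[0] = eedcficgb$
  rot[1] = edcficgb$e
  rot[2] = dcficgb$ee
  rot[3] = cficgb$eed
  rot[4] = ficgb$eedc
  rot[5] = icgb$eedcf
  rot[6] = cgb$eedcfi
  rot[7] = gb$eedcfic
  rot[8] = b$eedcficg
  rot[9] = $eedcficgb
Sorted (with $ < everything):
  sorted[0] = $eedcficgb
  sorted[1] = b$eedcficg
  sorted[2] = cficgb$eed
  sorted[3] = cgb$eedcfi
  sorted[4] = dcficgb$ee
  sorted[5] = edcficgb$e
  sorted[6] = eedcficgb$
  sorted[7] = ficgb$eedc
  sorted[8] = gb$eedcfic
  sorted[9] = icgb$eedcf
sorted[4] = dcficgb$ee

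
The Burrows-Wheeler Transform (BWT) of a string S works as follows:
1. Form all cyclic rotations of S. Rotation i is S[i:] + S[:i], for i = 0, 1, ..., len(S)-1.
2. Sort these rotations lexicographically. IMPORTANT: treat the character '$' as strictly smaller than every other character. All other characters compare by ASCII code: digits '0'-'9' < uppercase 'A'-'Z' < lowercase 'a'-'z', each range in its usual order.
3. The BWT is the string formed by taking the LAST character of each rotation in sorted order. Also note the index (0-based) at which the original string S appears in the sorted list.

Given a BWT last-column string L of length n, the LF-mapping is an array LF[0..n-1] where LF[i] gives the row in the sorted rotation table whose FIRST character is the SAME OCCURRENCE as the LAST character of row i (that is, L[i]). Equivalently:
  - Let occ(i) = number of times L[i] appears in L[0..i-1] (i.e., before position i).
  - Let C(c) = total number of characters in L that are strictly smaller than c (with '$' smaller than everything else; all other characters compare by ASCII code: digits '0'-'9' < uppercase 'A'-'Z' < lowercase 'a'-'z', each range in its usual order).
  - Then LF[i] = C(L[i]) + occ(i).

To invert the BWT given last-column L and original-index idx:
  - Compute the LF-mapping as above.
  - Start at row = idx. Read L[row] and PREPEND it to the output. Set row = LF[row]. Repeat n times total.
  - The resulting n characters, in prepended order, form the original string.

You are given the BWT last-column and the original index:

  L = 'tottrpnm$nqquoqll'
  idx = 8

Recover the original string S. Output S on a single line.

LF mapping: 13 6 14 15 12 8 4 3 0 5 9 10 16 7 11 1 2
Walk LF starting at row 8, prepending L[row]:
  step 1: row=8, L[8]='$', prepend. Next row=LF[8]=0
  step 2: row=0, L[0]='t', prepend. Next row=LF[0]=13
  step 3: row=13, L[13]='o', prepend. Next row=LF[13]=7
  step 4: row=7, L[7]='m', prepend. Next row=LF[7]=3
  step 5: row=3, L[3]='t', prepend. Next row=LF[3]=15
  step 6: row=15, L[15]='l', prepend. Next row=LF[15]=1
  step 7: row=1, L[1]='o', prepend. Next row=LF[1]=6
  step 8: row=6, L[6]='n', prepend. Next row=LF[6]=4
  step 9: row=4, L[4]='r', prepend. Next row=LF[4]=12
  step 10: row=12, L[12]='u', prepend. Next row=LF[12]=16
  step 11: row=16, L[16]='l', prepend. Next row=LF[16]=2
  step 12: row=2, L[2]='t', prepend. Next row=LF[2]=14
  step 13: row=14, L[14]='q', prepend. Next row=LF[14]=11
  step 14: row=11, L[11]='q', prepend. Next row=LF[11]=10
  step 15: row=10, L[10]='q', prepend. Next row=LF[10]=9
  step 16: row=9, L[9]='n', prepend. Next row=LF[9]=5
  step 17: row=5, L[5]='p', prepend. Next row=LF[5]=8
Reversed output: pnqqqtlurnoltmot$

Answer: pnqqqtlurnoltmot$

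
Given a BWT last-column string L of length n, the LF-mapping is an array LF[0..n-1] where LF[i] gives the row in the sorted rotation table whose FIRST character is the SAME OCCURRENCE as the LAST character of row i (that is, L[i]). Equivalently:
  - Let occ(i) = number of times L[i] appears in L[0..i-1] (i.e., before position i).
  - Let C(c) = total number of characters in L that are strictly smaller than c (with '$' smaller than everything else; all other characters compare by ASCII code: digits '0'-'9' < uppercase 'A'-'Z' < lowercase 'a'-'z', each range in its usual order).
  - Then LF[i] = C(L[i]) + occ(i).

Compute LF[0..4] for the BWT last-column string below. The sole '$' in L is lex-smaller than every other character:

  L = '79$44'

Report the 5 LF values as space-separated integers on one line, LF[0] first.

Char counts: '$':1, '4':2, '7':1, '9':1
C (first-col start): C('$')=0, C('4')=1, C('7')=3, C('9')=4
L[0]='7': occ=0, LF[0]=C('7')+0=3+0=3
L[1]='9': occ=0, LF[1]=C('9')+0=4+0=4
L[2]='$': occ=0, LF[2]=C('$')+0=0+0=0
L[3]='4': occ=0, LF[3]=C('4')+0=1+0=1
L[4]='4': occ=1, LF[4]=C('4')+1=1+1=2

Answer: 3 4 0 1 2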